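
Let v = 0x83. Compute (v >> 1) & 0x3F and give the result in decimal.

1

v = 10000011
Shift right by 1: 1000001
Mask low 6 bits: 000001 = 1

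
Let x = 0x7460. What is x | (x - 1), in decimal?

29823

x = 111010001100000 = 29792
x - 1 = 111010001011111
OR    = 111010001111111 = 29823
(x | (x - 1) sets all bits below the lowest set bit.)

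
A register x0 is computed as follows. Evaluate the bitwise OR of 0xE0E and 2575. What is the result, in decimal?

3599

0xE0E = 111000001110
2575 = 101000001111
 OR → 111000001111 = 3599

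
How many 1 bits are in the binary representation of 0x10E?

4

0x10E = 100001110
Count the 1s: 1 + 1 + 1 + 1 = 4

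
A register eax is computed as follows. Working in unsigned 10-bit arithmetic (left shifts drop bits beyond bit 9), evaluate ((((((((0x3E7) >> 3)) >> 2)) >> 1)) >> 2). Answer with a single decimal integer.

3

0x3E7 = 1111100111
→ >> 3 → 0001111100 = 124
→ >> 2 → 0000011111 = 31
→ >> 1 → 0000001111 = 15
→ >> 2 → 0000000011 = 3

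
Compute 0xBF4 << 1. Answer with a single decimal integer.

0xBF4 = 0101111110100
shift left by 1 → 1011111101000 = 6120
(equivalently, 3060 × 2^1 = 3060 × 2)

6120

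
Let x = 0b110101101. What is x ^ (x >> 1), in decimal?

379

x = 110101101 = 429
x>>1 = 011010110
XOR  = 101111011 = 379
(x ^ (x >> 1) gives the standard binary-reflected Gray code of x.)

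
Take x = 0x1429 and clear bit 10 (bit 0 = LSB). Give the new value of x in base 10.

x = 1010000101001
bit 10 is currently 1; clear it via x & ~(1 << 10) = x & ~1024
→ 1000000101001 = 4137

4137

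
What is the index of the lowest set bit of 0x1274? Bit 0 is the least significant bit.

0x1274 = 1001001110100
Trailing zeros: 2, so the lowest set bit is bit 2 (value 4).

2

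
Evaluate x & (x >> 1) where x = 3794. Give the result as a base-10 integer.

1600

x = 111011010010 = 3794
x>>1 = 011101101001
AND  = 011001000000 = 1600
(x & (x >> 1) has a 1 wherever x has two consecutive 1 bits.)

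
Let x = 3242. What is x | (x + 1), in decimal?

x = 110010101010 = 3242
x + 1 = 110010101011
OR    = 110010101011 = 3243
(x | (x + 1) sets the lowest cleared bit.)

3243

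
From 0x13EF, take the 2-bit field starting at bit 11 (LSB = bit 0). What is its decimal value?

v = 01001111101111
Shift right by 11: 010
Mask low 2 bits: 10 = 2

2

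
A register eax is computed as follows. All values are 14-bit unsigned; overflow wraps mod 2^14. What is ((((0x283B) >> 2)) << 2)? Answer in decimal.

10296

0x283B = 10100000111011
→ >> 2 → 00101000001110 = 2574
→ << 2 (mod 2^14) → 10100000111000 = 10296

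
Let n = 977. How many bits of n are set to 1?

977 = 1111010001
Count the 1s: 1 + 1 + 1 + 1 + 1 + 1 = 6

6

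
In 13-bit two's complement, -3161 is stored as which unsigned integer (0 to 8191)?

5031

3161 in 13 bits: 0110001011001
Invert: 1001110100110
Add 1:  1001110100111 = 5031
(Check: 2^13 - 3161 = 8192 - 3161 = 5031.)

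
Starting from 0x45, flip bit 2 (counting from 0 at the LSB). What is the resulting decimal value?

65

x = 01000101
bit 2 is currently 1; toggle it via x ^ (1 << 2) = x ^ 4
→ 01000001 = 65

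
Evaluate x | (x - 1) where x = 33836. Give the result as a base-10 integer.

33839

x = 1000010000101100 = 33836
x - 1 = 1000010000101011
OR    = 1000010000101111 = 33839
(x | (x - 1) sets all bits below the lowest set bit.)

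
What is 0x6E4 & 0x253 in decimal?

576

0x6E4 = 11011100100
0x253 = 01001010011
AND → 01001000000 = 576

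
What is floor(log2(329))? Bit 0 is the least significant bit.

8

329 = 101001001
The topmost 1 is at position 8 (since 2^8 = 256 ≤ 329 < 512).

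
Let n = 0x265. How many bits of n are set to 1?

5

0x265 = 1001100101
Count the 1s: 1 + 1 + 1 + 1 + 1 = 5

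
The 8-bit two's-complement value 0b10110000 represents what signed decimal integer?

pattern = 10110000 (MSB is 1 ⇒ negative)
Invert: 01001111, add 1 → 01010000 = 80, so the value is -80.
(Equivalently: 176 - 2^8 = 176 - 256 = -80.)

-80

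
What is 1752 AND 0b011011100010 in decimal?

1752 = 11011011000
b = 11011100010
AND → 11011000000 = 1728

1728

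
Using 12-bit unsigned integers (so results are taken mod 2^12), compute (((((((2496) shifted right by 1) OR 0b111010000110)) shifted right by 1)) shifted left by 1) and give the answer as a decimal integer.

2496 = 100111000000
→ shifted right by 1 → 010011100000 = 1248
0b111010000110 = 111010000110
→ OR → 111011100110 = 3814
→ shifted right by 1 → 011101110011 = 1907
→ shifted left by 1 (mod 2^12) → 111011100110 = 3814

3814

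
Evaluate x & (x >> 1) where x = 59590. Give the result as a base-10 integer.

24642

x = 1110100011000110 = 59590
x>>1 = 0111010001100011
AND  = 0110000001000010 = 24642
(x & (x >> 1) has a 1 wherever x has two consecutive 1 bits.)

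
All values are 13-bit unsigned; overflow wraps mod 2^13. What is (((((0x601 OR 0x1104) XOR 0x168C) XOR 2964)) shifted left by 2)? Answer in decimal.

2164

0x601 = 0011000000001
0x1104 = 1000100000100
→ OR → 1011100000101 = 5893
0x168C = 1011010001100
→ XOR → 0000110001001 = 393
2964 = 0101110010100
→ XOR → 0101000011101 = 2589
→ shifted left by 2 (mod 2^13) → 0100001110100 = 2164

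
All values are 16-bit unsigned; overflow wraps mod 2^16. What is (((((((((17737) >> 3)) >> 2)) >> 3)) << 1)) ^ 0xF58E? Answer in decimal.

62724

17737 = 0100010101001001
→ >> 3 → 0000100010101001 = 2217
→ >> 2 → 0000001000101010 = 554
→ >> 3 → 0000000001000101 = 69
→ << 1 (mod 2^16) → 0000000010001010 = 138
0xF58E = 1111010110001110
→ ^ → 1111010100000100 = 62724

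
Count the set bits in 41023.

8

41023 = 1010000000111111
Count the 1s: 1 + 1 + 1 + 1 + 1 + 1 + 1 + 1 = 8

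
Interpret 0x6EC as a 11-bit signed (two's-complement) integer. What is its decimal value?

pattern = 11011101100 (MSB is 1 ⇒ negative)
Invert: 00100010011, add 1 → 00100010100 = 276, so the value is -276.
(Equivalently: 1772 - 2^11 = 1772 - 2048 = -276.)

-276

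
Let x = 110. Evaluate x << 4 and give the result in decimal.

1760

110 = 00001101110
shift left by 4 → 11011100000 = 1760
(equivalently, 110 × 2^4 = 110 × 16)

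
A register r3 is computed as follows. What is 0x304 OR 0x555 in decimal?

0x304 = 01100000100
0x555 = 10101010101
 OR → 11101010101 = 1877

1877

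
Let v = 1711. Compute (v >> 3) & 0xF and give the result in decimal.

v = 0011010101111
Shift right by 3: 0011010101
Mask low 4 bits: 0101 = 5

5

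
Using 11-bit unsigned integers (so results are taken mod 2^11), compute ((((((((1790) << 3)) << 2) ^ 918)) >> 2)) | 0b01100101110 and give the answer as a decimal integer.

831

1790 = 11011111110
→ << 3 (mod 2^11) → 11111110000 = 2032
→ << 2 (mod 2^11) → 11111000000 = 1984
918 = 01110010110
→ ^ → 10001010110 = 1110
→ >> 2 → 00100010101 = 277
0b01100101110 = 01100101110
→ | → 01100111111 = 831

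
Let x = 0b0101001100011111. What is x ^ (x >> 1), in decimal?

31376

x = 101001100011111 = 21279
x>>1 = 010100110001111
XOR  = 111101010010000 = 31376
(x ^ (x >> 1) gives the standard binary-reflected Gray code of x.)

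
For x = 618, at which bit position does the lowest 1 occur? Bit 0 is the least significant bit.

1

618 = 1001101010
Trailing zeros: 1, so the lowest set bit is bit 1 (value 2).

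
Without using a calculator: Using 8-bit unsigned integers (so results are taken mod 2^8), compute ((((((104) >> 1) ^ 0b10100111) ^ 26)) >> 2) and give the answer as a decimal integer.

34

104 = 01101000
→ >> 1 → 00110100 = 52
0b10100111 = 10100111
→ ^ → 10010011 = 147
26 = 00011010
→ ^ → 10001001 = 137
→ >> 2 → 00100010 = 34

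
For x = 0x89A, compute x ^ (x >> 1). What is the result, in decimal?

3287

x = 100010011010 = 2202
x>>1 = 010001001101
XOR  = 110011010111 = 3287
(x ^ (x >> 1) gives the standard binary-reflected Gray code of x.)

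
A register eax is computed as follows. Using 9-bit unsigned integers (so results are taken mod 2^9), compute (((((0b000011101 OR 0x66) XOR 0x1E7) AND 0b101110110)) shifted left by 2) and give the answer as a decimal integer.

64

0b000011101 = 000011101
0x66 = 001100110
→ OR → 001111111 = 127
0x1E7 = 111100111
→ XOR → 110011000 = 408
0b101110110 = 101110110
→ AND → 100010000 = 272
→ shifted left by 2 (mod 2^9) → 001000000 = 64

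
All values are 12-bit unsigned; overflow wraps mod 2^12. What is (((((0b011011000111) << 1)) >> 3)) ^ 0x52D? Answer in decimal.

1180

0b011011000111 = 011011000111
→ << 1 (mod 2^12) → 110110001110 = 3470
→ >> 3 → 000110110001 = 433
0x52D = 010100101101
→ ^ → 010010011100 = 1180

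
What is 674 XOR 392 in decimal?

810

674 = 1010100010
392 = 0110001000
XOR → 1100101010 = 810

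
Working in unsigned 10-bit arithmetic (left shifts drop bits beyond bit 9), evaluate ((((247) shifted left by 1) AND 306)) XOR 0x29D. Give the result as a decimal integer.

959

247 = 0011110111
→ shifted left by 1 (mod 2^10) → 0111101110 = 494
306 = 0100110010
→ AND → 0100100010 = 290
0x29D = 1010011101
→ XOR → 1110111111 = 959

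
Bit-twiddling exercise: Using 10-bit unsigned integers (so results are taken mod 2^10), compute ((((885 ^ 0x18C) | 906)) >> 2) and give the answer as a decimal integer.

885 = 1101110101
0x18C = 0110001100
→ ^ → 1011111001 = 761
906 = 1110001010
→ | → 1111111011 = 1019
→ >> 2 → 0011111110 = 254

254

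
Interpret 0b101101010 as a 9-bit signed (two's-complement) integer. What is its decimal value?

pattern = 101101010 (MSB is 1 ⇒ negative)
Invert: 010010101, add 1 → 010010110 = 150, so the value is -150.
(Equivalently: 362 - 2^9 = 362 - 512 = -150.)

-150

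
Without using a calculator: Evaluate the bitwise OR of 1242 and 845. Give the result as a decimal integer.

2015

1242 = 10011011010
845 = 01101001101
 OR → 11111011111 = 2015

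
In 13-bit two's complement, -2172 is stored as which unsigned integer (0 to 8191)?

2172 in 13 bits: 0100001111100
Invert: 1011110000011
Add 1:  1011110000100 = 6020
(Check: 2^13 - 2172 = 8192 - 2172 = 6020.)

6020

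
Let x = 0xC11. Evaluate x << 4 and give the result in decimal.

0xC11 = 0000110000010001
shift left by 4 → 1100000100010000 = 49424
(equivalently, 3089 × 2^4 = 3089 × 16)

49424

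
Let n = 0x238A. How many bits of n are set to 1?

0x238A = 10001110001010
Count the 1s: 1 + 1 + 1 + 1 + 1 + 1 = 6

6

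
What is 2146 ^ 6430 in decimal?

2146 = 0100001100010
6430 = 1100100011110
XOR → 1000101111100 = 4476

4476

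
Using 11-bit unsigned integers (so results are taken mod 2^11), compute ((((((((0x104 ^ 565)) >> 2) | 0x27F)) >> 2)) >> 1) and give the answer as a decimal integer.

0x104 = 00100000100
565 = 01000110101
→ ^ → 01100110001 = 817
→ >> 2 → 00011001100 = 204
0x27F = 01001111111
→ | → 01011111111 = 767
→ >> 2 → 00010111111 = 191
→ >> 1 → 00001011111 = 95

95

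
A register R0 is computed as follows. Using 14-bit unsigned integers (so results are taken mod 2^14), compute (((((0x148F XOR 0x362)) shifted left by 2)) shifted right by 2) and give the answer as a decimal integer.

0x148F = 01010010001111
0x362 = 00001101100010
→ XOR → 01011111101101 = 6125
→ shifted left by 2 (mod 2^14) → 01111110110100 = 8116
→ shifted right by 2 → 00011111101101 = 2029

2029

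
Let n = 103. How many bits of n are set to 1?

103 = 1100111
Count the 1s: 1 + 1 + 1 + 1 + 1 = 5

5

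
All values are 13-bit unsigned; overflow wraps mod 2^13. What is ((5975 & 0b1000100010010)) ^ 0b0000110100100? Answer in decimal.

4278

5975 = 1011101010111
0b1000100010010 = 1000100010010
→ & → 1000100010010 = 4370
0b0000110100100 = 0000110100100
→ ^ → 1000010110110 = 4278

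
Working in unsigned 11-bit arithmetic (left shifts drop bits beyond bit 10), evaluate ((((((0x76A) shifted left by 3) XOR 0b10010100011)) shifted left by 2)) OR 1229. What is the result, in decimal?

1997

0x76A = 11101101010
→ shifted left by 3 (mod 2^11) → 01101010000 = 848
0b10010100011 = 10010100011
→ XOR → 11111110011 = 2035
→ shifted left by 2 (mod 2^11) → 11111001100 = 1996
1229 = 10011001101
→ OR → 11111001101 = 1997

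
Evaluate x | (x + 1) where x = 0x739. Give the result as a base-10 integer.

1851

x = 11100111001 = 1849
x + 1 = 11100111010
OR    = 11100111011 = 1851
(x | (x + 1) sets the lowest cleared bit.)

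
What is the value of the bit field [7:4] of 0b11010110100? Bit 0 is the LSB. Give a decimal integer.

11

v = 11010110100
Shift right by 4: 1101011
Mask low 4 bits: 1011 = 11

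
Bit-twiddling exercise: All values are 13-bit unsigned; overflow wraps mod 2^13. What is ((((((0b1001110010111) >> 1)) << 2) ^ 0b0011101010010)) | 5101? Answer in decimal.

5119

0b1001110010111 = 1001110010111
→ >> 1 → 0100111001011 = 2507
→ << 2 (mod 2^13) → 0011100101100 = 1836
0b0011101010010 = 0011101010010
→ ^ → 0000001111110 = 126
5101 = 1001111101101
→ | → 1001111111111 = 5119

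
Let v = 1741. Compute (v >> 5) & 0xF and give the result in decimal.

6

v = 11011001101
Shift right by 5: 110110
Mask low 4 bits: 0110 = 6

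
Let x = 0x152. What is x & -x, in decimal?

2

x = 101010010 = 338
-x (two's complement) = …010101110
AND   = 000000010 = 2
(x & -x isolates the lowest set bit of x.)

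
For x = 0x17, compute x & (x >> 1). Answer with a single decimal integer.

x = 10111 = 23
x>>1 = 01011
AND  = 00011 = 3
(x & (x >> 1) has a 1 wherever x has two consecutive 1 bits.)

3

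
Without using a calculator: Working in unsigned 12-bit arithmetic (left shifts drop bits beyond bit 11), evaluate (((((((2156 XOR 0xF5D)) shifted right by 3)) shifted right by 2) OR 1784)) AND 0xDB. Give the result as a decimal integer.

2156 = 100001101100
0xF5D = 111101011101
→ XOR → 011100110001 = 1841
→ shifted right by 3 → 000011100110 = 230
→ shifted right by 2 → 000000111001 = 57
1784 = 011011111000
→ OR → 011011111001 = 1785
0xDB = 000011011011
→ AND → 000011011001 = 217

217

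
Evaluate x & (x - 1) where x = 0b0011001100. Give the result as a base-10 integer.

x = 11001100 = 204
x - 1 = 11001011
AND   = 11001000 = 200
(x & (x - 1) clears the lowest set bit of x.)

200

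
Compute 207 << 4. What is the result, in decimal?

3312

207 = 000011001111
shift left by 4 → 110011110000 = 3312
(equivalently, 207 × 2^4 = 207 × 16)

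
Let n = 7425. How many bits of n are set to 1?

7425 = 1110100000001
Count the 1s: 1 + 1 + 1 + 1 + 1 = 5

5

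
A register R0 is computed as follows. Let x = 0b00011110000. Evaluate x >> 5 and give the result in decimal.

x = 11110000
shift right by 5 → 00000111 = 7
(equivalently, floor(240 / 32))

7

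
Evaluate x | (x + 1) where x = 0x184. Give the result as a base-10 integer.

389

x = 110000100 = 388
x + 1 = 110000101
OR    = 110000101 = 389
(x | (x + 1) sets the lowest cleared bit.)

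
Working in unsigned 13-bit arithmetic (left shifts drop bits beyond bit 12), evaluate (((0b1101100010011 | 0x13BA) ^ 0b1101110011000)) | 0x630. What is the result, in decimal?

0b1101100010011 = 1101100010011
0x13BA = 1001110111010
→ | → 1101110111011 = 7099
0b1101110011000 = 1101110011000
→ ^ → 0000000100011 = 35
0x630 = 0011000110000
→ | → 0011000110011 = 1587

1587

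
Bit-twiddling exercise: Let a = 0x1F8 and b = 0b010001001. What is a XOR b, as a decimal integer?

369

0x1F8 = 111111000
b = 010001001
XOR → 101110001 = 369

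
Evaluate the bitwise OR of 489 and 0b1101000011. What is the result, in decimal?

1003

489 = 0111101001
b = 1101000011
 OR → 1111101011 = 1003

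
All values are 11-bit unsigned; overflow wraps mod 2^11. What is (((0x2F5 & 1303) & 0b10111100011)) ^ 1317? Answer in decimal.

0x2F5 = 01011110101
1303 = 10100010111
→ & → 00000010101 = 21
0b10111100011 = 10111100011
→ & → 00000000001 = 1
1317 = 10100100101
→ ^ → 10100100100 = 1316

1316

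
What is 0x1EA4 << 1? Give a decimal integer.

0x1EA4 = 01111010100100
shift left by 1 → 11110101001000 = 15688
(equivalently, 7844 × 2^1 = 7844 × 2)

15688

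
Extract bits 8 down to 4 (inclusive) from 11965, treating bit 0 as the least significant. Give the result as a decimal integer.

11

v = 0010111010111101
Shift right by 4: 001011101011
Mask low 5 bits: 01011 = 11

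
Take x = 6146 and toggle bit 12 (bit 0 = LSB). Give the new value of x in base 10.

2050

x = 01100000000010
bit 12 is currently 1; toggle it via x ^ (1 << 12) = x ^ 4096
→ 00100000000010 = 2050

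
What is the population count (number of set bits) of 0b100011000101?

5

n = 100011000101
Count the 1s: 1 + 1 + 1 + 1 + 1 = 5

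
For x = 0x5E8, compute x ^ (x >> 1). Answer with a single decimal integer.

x = 10111101000 = 1512
x>>1 = 01011110100
XOR  = 11100011100 = 1820
(x ^ (x >> 1) gives the standard binary-reflected Gray code of x.)

1820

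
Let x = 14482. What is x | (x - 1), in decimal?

14483

x = 11100010010010 = 14482
x - 1 = 11100010010001
OR    = 11100010010011 = 14483
(x | (x - 1) sets all bits below the lowest set bit.)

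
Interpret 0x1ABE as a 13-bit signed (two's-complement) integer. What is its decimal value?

pattern = 1101010111110 (MSB is 1 ⇒ negative)
Invert: 0010101000001, add 1 → 0010101000010 = 1346, so the value is -1346.
(Equivalently: 6846 - 2^13 = 6846 - 8192 = -1346.)

-1346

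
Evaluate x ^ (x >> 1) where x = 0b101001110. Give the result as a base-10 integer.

489

x = 101001110 = 334
x>>1 = 010100111
XOR  = 111101001 = 489
(x ^ (x >> 1) gives the standard binary-reflected Gray code of x.)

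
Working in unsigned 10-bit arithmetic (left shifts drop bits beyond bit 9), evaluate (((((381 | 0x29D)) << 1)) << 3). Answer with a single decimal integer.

976

381 = 0101111101
0x29D = 1010011101
→ | → 1111111101 = 1021
→ << 1 (mod 2^10) → 1111111010 = 1018
→ << 3 (mod 2^10) → 1111010000 = 976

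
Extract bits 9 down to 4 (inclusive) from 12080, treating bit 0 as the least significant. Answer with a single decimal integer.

51

v = 10111100110000
Shift right by 4: 1011110011
Mask low 6 bits: 110011 = 51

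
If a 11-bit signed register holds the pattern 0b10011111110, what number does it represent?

pattern = 10011111110 (MSB is 1 ⇒ negative)
Invert: 01100000001, add 1 → 01100000010 = 770, so the value is -770.
(Equivalently: 1278 - 2^11 = 1278 - 2048 = -770.)

-770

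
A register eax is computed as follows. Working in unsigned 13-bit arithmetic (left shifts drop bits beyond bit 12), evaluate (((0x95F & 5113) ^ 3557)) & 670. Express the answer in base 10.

156

0x95F = 0100101011111
5113 = 1001111111001
→ & → 0000101011001 = 345
3557 = 0110111100101
→ ^ → 0110010111100 = 3260
670 = 0001010011110
→ & → 0000010011100 = 156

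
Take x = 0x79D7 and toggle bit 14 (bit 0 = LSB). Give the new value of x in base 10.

x = 111100111010111
bit 14 is currently 1; toggle it via x ^ (1 << 14) = x ^ 16384
→ 011100111010111 = 14807

14807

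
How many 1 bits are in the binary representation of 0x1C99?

7

0x1C99 = 1110010011001
Count the 1s: 1 + 1 + 1 + 1 + 1 + 1 + 1 = 7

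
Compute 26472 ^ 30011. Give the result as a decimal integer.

26472 = 110011101101000
30011 = 111010100111011
XOR → 001001001010011 = 4691

4691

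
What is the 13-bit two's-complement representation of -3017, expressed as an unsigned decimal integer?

3017 in 13 bits: 0101111001001
Invert: 1010000110110
Add 1:  1010000110111 = 5175
(Check: 2^13 - 3017 = 8192 - 3017 = 5175.)

5175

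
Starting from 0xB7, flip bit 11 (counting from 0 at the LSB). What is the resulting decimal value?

2231

x = 000010110111
bit 11 is currently 0; toggle it via x ^ (1 << 11) = x ^ 2048
→ 100010110111 = 2231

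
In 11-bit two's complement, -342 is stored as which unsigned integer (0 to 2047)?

342 in 11 bits: 00101010110
Invert: 11010101001
Add 1:  11010101010 = 1706
(Check: 2^11 - 342 = 2048 - 342 = 1706.)

1706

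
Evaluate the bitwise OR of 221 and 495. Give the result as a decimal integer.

511

221 = 011011101
495 = 111101111
 OR → 111111111 = 511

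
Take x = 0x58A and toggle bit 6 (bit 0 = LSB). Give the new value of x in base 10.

1482

x = 000010110001010
bit 6 is currently 0; toggle it via x ^ (1 << 6) = x ^ 64
→ 000010111001010 = 1482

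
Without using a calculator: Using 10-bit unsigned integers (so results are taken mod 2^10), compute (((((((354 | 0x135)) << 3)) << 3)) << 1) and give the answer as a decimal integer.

896

354 = 0101100010
0x135 = 0100110101
→ | → 0101110111 = 375
→ << 3 (mod 2^10) → 1110111000 = 952
→ << 3 (mod 2^10) → 0111000000 = 448
→ << 1 (mod 2^10) → 1110000000 = 896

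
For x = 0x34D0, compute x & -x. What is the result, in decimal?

x = 11010011010000 = 13520
-x (two's complement) = …00101100110000
AND   = 00000000010000 = 16
(x & -x isolates the lowest set bit of x.)

16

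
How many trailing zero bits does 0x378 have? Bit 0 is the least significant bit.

3

0x378 = 1101111000
Trailing zeros: 3, so the lowest set bit is bit 3 (value 8).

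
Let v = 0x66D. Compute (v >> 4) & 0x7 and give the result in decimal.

6

v = 011001101101
Shift right by 4: 01100110
Mask low 3 bits: 110 = 6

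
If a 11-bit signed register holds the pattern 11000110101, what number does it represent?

-459

pattern = 11000110101 (MSB is 1 ⇒ negative)
Invert: 00111001010, add 1 → 00111001011 = 459, so the value is -459.
(Equivalently: 1589 - 2^11 = 1589 - 2048 = -459.)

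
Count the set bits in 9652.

7

9652 = 10010110110100
Count the 1s: 1 + 1 + 1 + 1 + 1 + 1 + 1 = 7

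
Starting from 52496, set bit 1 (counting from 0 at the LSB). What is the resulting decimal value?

x = 1100110100010000
bit 1 is currently 0; set it via x | (1 << 1) = x | 2
→ 1100110100010010 = 52498

52498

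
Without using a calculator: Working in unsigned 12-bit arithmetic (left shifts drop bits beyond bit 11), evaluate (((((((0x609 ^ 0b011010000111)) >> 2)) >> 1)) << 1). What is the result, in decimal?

34

0x609 = 011000001001
0b011010000111 = 011010000111
→ ^ → 000010001110 = 142
→ >> 2 → 000000100011 = 35
→ >> 1 → 000000010001 = 17
→ << 1 (mod 2^12) → 000000100010 = 34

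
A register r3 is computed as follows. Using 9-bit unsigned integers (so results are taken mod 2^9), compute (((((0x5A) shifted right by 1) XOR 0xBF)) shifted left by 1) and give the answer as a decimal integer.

0x5A = 001011010
→ shifted right by 1 → 000101101 = 45
0xBF = 010111111
→ XOR → 010010010 = 146
→ shifted left by 1 (mod 2^9) → 100100100 = 292

292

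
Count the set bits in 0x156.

0x156 = 101010110
Count the 1s: 1 + 1 + 1 + 1 + 1 = 5

5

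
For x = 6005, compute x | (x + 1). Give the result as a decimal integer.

x = 1011101110101 = 6005
x + 1 = 1011101110110
OR    = 1011101110111 = 6007
(x | (x + 1) sets the lowest cleared bit.)

6007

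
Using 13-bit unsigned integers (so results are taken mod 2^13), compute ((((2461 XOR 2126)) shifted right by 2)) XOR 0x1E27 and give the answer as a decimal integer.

2461 = 0100110011101
2126 = 0100001001110
→ XOR → 0000111010011 = 467
→ shifted right by 2 → 0000001110100 = 116
0x1E27 = 1111000100111
→ XOR → 1111001010011 = 7763

7763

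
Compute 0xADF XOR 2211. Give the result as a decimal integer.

636

0xADF = 101011011111
2211 = 100010100011
XOR → 001001111100 = 636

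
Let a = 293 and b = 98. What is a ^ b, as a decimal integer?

293 = 100100101
98 = 001100010
XOR → 101000111 = 327

327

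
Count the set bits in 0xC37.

0xC37 = 110000110111
Count the 1s: 1 + 1 + 1 + 1 + 1 + 1 + 1 = 7

7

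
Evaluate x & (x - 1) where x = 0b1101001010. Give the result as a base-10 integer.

840

x = 1101001010 = 842
x - 1 = 1101001001
AND   = 1101001000 = 840
(x & (x - 1) clears the lowest set bit of x.)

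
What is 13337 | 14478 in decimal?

15519

13337 = 11010000011001
14478 = 11100010001110
 OR → 11110010011111 = 15519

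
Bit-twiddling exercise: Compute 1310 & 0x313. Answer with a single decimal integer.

274

1310 = 10100011110
0x313 = 01100010011
AND → 00100010010 = 274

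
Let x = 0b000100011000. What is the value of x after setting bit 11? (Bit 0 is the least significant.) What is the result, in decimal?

2328

x = 000100011000
bit 11 is currently 0; set it via x | (1 << 11) = x | 2048
→ 100100011000 = 2328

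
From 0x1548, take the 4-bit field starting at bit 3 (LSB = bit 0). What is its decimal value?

9

v = 01010101001000
Shift right by 3: 01010101001
Mask low 4 bits: 1001 = 9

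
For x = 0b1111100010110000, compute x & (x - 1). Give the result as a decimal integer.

63648

x = 1111100010110000 = 63664
x - 1 = 1111100010101111
AND   = 1111100010100000 = 63648
(x & (x - 1) clears the lowest set bit of x.)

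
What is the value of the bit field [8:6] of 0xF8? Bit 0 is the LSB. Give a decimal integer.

v = 011111000
Shift right by 6: 011
Mask low 3 bits: 011 = 3

3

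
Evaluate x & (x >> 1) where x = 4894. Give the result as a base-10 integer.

270

x = 1001100011110 = 4894
x>>1 = 0100110001111
AND  = 0000100001110 = 270
(x & (x >> 1) has a 1 wherever x has two consecutive 1 bits.)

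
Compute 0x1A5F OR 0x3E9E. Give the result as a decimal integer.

16095

0x1A5F = 01101001011111
0x3E9E = 11111010011110
 OR → 11111011011111 = 16095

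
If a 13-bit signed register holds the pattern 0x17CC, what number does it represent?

pattern = 1011111001100 (MSB is 1 ⇒ negative)
Invert: 0100000110011, add 1 → 0100000110100 = 2100, so the value is -2100.
(Equivalently: 6092 - 2^13 = 6092 - 8192 = -2100.)

-2100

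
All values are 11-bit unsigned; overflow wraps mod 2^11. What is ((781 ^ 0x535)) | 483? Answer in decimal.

781 = 01100001101
0x535 = 10100110101
→ ^ → 11000111000 = 1592
483 = 00111100011
→ | → 11111111011 = 2043

2043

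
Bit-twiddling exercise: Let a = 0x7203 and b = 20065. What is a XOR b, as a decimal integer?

15458

0x7203 = 111001000000011
20065 = 100111001100001
XOR → 011110001100010 = 15458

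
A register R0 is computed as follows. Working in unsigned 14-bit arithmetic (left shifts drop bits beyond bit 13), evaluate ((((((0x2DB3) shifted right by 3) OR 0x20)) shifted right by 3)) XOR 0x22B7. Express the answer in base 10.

8705

0x2DB3 = 10110110110011
→ shifted right by 3 → 00010110110110 = 1462
0x20 = 00000000100000
→ OR → 00010110110110 = 1462
→ shifted right by 3 → 00000010110110 = 182
0x22B7 = 10001010110111
→ XOR → 10001000000001 = 8705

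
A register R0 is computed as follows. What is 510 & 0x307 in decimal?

262

510 = 0111111110
0x307 = 1100000111
AND → 0100000110 = 262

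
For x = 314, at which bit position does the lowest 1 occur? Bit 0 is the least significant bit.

1

314 = 100111010
Trailing zeros: 1, so the lowest set bit is bit 1 (value 2).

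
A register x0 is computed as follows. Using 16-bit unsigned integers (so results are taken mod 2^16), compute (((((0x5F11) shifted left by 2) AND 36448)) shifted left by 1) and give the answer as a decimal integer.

6272

0x5F11 = 0101111100010001
→ shifted left by 2 (mod 2^16) → 0111110001000100 = 31812
36448 = 1000111001100000
→ AND → 0000110001000000 = 3136
→ shifted left by 1 (mod 2^16) → 0001100010000000 = 6272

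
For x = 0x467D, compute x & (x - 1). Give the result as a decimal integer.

x = 100011001111101 = 18045
x - 1 = 100011001111100
AND   = 100011001111100 = 18044
(x & (x - 1) clears the lowest set bit of x.)

18044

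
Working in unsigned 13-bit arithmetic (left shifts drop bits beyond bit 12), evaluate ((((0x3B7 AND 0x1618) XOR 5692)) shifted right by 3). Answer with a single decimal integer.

645

0x3B7 = 0001110110111
0x1618 = 1011000011000
→ AND → 0001000010000 = 528
5692 = 1011000111100
→ XOR → 1010000101100 = 5164
→ shifted right by 3 → 0001010000101 = 645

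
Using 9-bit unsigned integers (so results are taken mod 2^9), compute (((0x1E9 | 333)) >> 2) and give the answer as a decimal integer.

0x1E9 = 111101001
333 = 101001101
→ | → 111101101 = 493
→ >> 2 → 001111011 = 123

123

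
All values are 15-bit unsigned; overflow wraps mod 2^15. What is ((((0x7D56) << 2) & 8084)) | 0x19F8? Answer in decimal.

7672

0x7D56 = 111110101010110
→ << 2 (mod 2^15) → 111010101011000 = 30040
8084 = 001111110010100
→ & → 001010100010000 = 5392
0x19F8 = 001100111111000
→ | → 001110111111000 = 7672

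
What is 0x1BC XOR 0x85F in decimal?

2531

0x1BC = 000110111100
0x85F = 100001011111
XOR → 100111100011 = 2531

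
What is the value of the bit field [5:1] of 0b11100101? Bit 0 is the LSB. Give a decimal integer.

18

v = 11100101
Shift right by 1: 1110010
Mask low 5 bits: 10010 = 18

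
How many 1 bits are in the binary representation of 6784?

6784 = 1101010000000
Count the 1s: 1 + 1 + 1 + 1 = 4

4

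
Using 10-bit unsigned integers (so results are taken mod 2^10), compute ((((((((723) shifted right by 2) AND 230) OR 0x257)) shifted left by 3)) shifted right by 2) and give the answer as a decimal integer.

723 = 1011010011
→ shifted right by 2 → 0010110100 = 180
230 = 0011100110
→ AND → 0010100100 = 164
0x257 = 1001010111
→ OR → 1011110111 = 759
→ shifted left by 3 (mod 2^10) → 1110111000 = 952
→ shifted right by 2 → 0011101110 = 238

238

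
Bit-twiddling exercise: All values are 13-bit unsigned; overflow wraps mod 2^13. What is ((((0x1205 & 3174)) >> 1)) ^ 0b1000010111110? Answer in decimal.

4284

0x1205 = 1001000000101
3174 = 0110001100110
→ & → 0000000000100 = 4
→ >> 1 → 0000000000010 = 2
0b1000010111110 = 1000010111110
→ ^ → 1000010111100 = 4284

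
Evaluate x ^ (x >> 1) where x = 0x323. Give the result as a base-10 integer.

x = 1100100011 = 803
x>>1 = 0110010001
XOR  = 1010110010 = 690
(x ^ (x >> 1) gives the standard binary-reflected Gray code of x.)

690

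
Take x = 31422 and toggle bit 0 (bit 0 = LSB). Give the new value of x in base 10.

31423

x = 111101010111110
bit 0 is currently 0; toggle it via x ^ (1 << 0) = x ^ 1
→ 111101010111111 = 31423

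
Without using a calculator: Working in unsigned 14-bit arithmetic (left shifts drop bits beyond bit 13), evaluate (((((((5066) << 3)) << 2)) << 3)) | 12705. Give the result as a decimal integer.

5066 = 01001111001010
→ << 3 (mod 2^14) → 01111001010000 = 7760
→ << 2 (mod 2^14) → 11100101000000 = 14656
→ << 3 (mod 2^14) → 00101000000000 = 2560
12705 = 11000110100001
→ | → 11101110100001 = 15265

15265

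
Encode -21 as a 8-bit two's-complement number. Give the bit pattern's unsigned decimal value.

21 in 8 bits: 00010101
Invert: 11101010
Add 1:  11101011 = 235
(Check: 2^8 - 21 = 256 - 21 = 235.)

235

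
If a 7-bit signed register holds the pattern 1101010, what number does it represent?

pattern = 1101010 (MSB is 1 ⇒ negative)
Invert: 0010101, add 1 → 0010110 = 22, so the value is -22.
(Equivalently: 106 - 2^7 = 106 - 128 = -22.)

-22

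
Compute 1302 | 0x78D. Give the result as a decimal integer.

1951

1302 = 10100010110
0x78D = 11110001101
 OR → 11110011111 = 1951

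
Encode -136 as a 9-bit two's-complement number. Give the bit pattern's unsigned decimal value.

136 in 9 bits: 010001000
Invert: 101110111
Add 1:  101111000 = 376
(Check: 2^9 - 136 = 512 - 136 = 376.)

376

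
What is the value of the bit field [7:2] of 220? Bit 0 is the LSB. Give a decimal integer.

55

v = 11011100
Shift right by 2: 110111
Mask low 6 bits: 110111 = 55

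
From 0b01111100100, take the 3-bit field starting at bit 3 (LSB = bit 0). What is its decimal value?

v = 01111100100
Shift right by 3: 01111100
Mask low 3 bits: 100 = 4

4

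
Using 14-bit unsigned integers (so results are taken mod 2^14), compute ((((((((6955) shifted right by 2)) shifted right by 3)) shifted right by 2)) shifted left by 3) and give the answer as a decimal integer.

432

6955 = 01101100101011
→ shifted right by 2 → 00011011001010 = 1738
→ shifted right by 3 → 00000011011001 = 217
→ shifted right by 2 → 00000000110110 = 54
→ shifted left by 3 (mod 2^14) → 00000110110000 = 432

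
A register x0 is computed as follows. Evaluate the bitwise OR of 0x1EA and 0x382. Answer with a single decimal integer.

1002

0x1EA = 0111101010
0x382 = 1110000010
 OR → 1111101010 = 1002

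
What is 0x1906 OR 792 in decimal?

6942

0x1906 = 1100100000110
792 = 0001100011000
 OR → 1101100011110 = 6942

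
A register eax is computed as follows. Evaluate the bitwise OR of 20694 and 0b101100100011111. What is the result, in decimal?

23007

20694 = 101000011010110
b = 101100100011111
 OR → 101100111011111 = 23007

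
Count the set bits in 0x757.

0x757 = 11101010111
Count the 1s: 1 + 1 + 1 + 1 + 1 + 1 + 1 + 1 = 8

8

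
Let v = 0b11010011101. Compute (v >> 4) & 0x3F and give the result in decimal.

v = 11010011101
Shift right by 4: 1101001
Mask low 6 bits: 101001 = 41

41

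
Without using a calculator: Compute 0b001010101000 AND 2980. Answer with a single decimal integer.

672

a = 001010101000
2980 = 101110100100
AND → 001010100000 = 672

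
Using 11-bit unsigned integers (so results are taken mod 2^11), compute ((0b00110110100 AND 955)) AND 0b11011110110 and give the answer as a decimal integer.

176

0b00110110100 = 00110110100
955 = 01110111011
→ AND → 00110110000 = 432
0b11011110110 = 11011110110
→ AND → 00010110000 = 176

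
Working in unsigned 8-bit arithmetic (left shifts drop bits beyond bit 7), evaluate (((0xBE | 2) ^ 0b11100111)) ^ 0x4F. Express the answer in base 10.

22

0xBE = 10111110
2 = 00000010
→ | → 10111110 = 190
0b11100111 = 11100111
→ ^ → 01011001 = 89
0x4F = 01001111
→ ^ → 00010110 = 22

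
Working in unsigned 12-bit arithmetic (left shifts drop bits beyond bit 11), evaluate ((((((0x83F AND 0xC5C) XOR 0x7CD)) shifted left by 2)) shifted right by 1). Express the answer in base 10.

1954

0x83F = 100000111111
0xC5C = 110001011100
→ AND → 100000011100 = 2076
0x7CD = 011111001101
→ XOR → 111111010001 = 4049
→ shifted left by 2 (mod 2^12) → 111101000100 = 3908
→ shifted right by 1 → 011110100010 = 1954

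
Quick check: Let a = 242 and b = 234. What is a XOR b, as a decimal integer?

242 = 11110010
234 = 11101010
XOR → 00011000 = 24

24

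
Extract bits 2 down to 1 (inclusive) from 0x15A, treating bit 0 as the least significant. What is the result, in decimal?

v = 0101011010
Shift right by 1: 010101101
Mask low 2 bits: 01 = 1

1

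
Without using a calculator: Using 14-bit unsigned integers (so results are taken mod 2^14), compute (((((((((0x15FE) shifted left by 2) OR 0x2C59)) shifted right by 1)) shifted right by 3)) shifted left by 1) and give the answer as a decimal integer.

0x15FE = 01010111111110
→ shifted left by 2 (mod 2^14) → 01011111111000 = 6136
0x2C59 = 10110001011001
→ OR → 11111111111001 = 16377
→ shifted right by 1 → 01111111111100 = 8188
→ shifted right by 3 → 00001111111111 = 1023
→ shifted left by 1 (mod 2^14) → 00011111111110 = 2046

2046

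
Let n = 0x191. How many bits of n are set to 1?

4

0x191 = 110010001
Count the 1s: 1 + 1 + 1 + 1 = 4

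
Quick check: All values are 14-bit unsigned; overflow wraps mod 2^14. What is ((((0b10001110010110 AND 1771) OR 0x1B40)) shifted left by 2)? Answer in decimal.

0b10001110010110 = 10001110010110
1771 = 00011011101011
→ AND → 00001010000010 = 642
0x1B40 = 01101101000000
→ OR → 01101111000010 = 7106
→ shifted left by 2 (mod 2^14) → 10111100001000 = 12040

12040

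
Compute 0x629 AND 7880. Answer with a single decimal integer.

0x629 = 0011000101001
7880 = 1111011001000
AND → 0011000001000 = 1544

1544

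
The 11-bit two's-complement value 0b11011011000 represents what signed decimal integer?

pattern = 11011011000 (MSB is 1 ⇒ negative)
Invert: 00100100111, add 1 → 00100101000 = 296, so the value is -296.
(Equivalently: 1752 - 2^11 = 1752 - 2048 = -296.)

-296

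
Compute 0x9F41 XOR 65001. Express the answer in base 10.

25256

0x9F41 = 1001111101000001
65001 = 1111110111101001
XOR → 0110001010101000 = 25256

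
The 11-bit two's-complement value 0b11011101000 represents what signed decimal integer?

-280

pattern = 11011101000 (MSB is 1 ⇒ negative)
Invert: 00100010111, add 1 → 00100011000 = 280, so the value is -280.
(Equivalently: 1768 - 2^11 = 1768 - 2048 = -280.)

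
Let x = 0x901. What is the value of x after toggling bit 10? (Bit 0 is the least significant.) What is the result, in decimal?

x = 0100100000001
bit 10 is currently 0; toggle it via x ^ (1 << 10) = x ^ 1024
→ 0110100000001 = 3329

3329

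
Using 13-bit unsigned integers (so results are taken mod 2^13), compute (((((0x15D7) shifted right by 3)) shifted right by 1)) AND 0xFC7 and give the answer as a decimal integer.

0x15D7 = 1010111010111
→ shifted right by 3 → 0001010111010 = 698
→ shifted right by 1 → 0000101011101 = 349
0xFC7 = 0111111000111
→ AND → 0000101000101 = 325

325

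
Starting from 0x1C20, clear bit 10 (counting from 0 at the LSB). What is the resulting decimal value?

6176

x = 1110000100000
bit 10 is currently 1; clear it via x & ~(1 << 10) = x & ~1024
→ 1100000100000 = 6176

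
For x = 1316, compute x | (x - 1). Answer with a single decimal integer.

1319

x = 10100100100 = 1316
x - 1 = 10100100011
OR    = 10100100111 = 1319
(x | (x - 1) sets all bits below the lowest set bit.)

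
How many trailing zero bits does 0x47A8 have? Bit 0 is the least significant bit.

0x47A8 = 100011110101000
Trailing zeros: 3, so the lowest set bit is bit 3 (value 8).

3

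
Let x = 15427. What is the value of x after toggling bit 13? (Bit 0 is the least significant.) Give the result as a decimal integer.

x = 011110001000011
bit 13 is currently 1; toggle it via x ^ (1 << 13) = x ^ 8192
→ 001110001000011 = 7235

7235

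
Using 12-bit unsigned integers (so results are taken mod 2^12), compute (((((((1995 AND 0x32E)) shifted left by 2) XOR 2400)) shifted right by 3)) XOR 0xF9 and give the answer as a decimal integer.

1995 = 011111001011
0x32E = 001100101110
→ AND → 001100001010 = 778
→ shifted left by 2 (mod 2^12) → 110000101000 = 3112
2400 = 100101100000
→ XOR → 010101001000 = 1352
→ shifted right by 3 → 000010101001 = 169
0xF9 = 000011111001
→ XOR → 000001010000 = 80

80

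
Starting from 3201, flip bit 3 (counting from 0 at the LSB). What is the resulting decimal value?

3209

x = 00110010000001
bit 3 is currently 0; toggle it via x ^ (1 << 3) = x ^ 8
→ 00110010001001 = 3209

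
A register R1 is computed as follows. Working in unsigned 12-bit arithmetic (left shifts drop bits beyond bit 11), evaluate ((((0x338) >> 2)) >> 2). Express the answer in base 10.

0x338 = 001100111000
→ >> 2 → 000011001110 = 206
→ >> 2 → 000000110011 = 51

51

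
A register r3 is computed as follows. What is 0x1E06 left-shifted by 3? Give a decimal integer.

61488

0x1E06 = 0001111000000110
shift left by 3 → 1111000000110000 = 61488
(equivalently, 7686 × 2^3 = 7686 × 8)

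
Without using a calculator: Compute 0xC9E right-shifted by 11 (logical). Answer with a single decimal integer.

0xC9E = 110010011110
shift right by 11 → 000000000001 = 1
(equivalently, floor(3230 / 2048))

1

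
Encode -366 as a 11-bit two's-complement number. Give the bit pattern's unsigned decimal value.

366 in 11 bits: 00101101110
Invert: 11010010001
Add 1:  11010010010 = 1682
(Check: 2^11 - 366 = 2048 - 366 = 1682.)

1682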